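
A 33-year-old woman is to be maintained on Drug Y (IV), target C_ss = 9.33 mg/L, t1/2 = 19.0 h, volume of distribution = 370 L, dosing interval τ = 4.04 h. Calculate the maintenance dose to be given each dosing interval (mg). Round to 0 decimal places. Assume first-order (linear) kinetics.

k = ln2 / t½ = 0.693147 / 19.0 = 0.03648 h⁻¹
CL = k × Vd = 0.03648 × 370 = 13.50 L/h
At steady state, Dose/τ = Css × CL.
Dose = Css × CL × τ = 9.33 × 13.50 × 4.04 = 508.9 mg

509 mg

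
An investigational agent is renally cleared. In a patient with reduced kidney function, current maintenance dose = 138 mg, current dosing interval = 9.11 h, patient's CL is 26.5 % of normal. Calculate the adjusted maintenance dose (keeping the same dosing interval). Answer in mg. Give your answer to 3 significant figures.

36.6 mg

To keep the same average steady-state level, dosing rate must scale with clearance.
CL ratio = 26.5 / 100 = 0.2650
New dose (same interval) = 138 × 0.2650 = 36.57 mg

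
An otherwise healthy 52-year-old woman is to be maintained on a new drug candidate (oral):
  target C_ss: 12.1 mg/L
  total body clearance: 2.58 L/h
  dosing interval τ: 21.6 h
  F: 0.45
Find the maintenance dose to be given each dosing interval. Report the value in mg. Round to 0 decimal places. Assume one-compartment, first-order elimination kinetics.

At steady state, F × (Dose/τ) = Css × CL.
Dose = Css × CL × τ / F = 12.1 × 2.580 × 21.6 / 0.45 = 1498 mg

1498 mg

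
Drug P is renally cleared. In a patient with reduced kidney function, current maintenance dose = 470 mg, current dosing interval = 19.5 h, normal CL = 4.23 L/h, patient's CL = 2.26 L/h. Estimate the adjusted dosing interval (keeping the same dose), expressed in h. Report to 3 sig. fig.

36.5 h

To keep the same average steady-state level, dosing rate must scale with clearance.
CL ratio = 2.26 / 4.23 = 0.5343
New interval (same dose) = 19.5 / 0.5343 = 36.50 h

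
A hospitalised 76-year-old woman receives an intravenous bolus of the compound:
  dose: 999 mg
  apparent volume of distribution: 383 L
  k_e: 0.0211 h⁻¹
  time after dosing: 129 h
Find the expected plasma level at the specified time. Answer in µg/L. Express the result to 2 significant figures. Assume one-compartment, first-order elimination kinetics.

C₀ = Dose / Vd = 999.0 / 383 = 2.608 mg/L
C = C₀ · e^(−k·t) = 2.608 × e^(−0.02110 × 129)
  = 2.608 × 0.06575 = 0.1715 mg/L
Convert: 0.1715 mg/L × 1000 = 171.5 µg/L

170 µg/L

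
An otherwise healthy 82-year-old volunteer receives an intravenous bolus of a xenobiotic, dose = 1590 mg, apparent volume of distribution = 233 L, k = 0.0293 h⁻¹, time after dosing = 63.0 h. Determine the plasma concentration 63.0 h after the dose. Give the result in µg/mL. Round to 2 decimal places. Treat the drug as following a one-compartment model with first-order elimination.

1.08 µg/mL

C₀ = Dose / Vd = 1590 / 233 = 6.824 mg/L
C = C₀ · e^(−k·t) = 6.824 × e^(−0.02930 × 63.0)
  = 6.824 × 0.1579 = 1.078 mg/L
(1.078 mg/L = 1.078 µg/mL)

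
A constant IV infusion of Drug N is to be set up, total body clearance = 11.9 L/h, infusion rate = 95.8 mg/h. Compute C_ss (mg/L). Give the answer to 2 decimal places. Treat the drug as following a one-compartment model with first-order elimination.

8.05 mg/L

At steady state Css = R₀ / CL = 95.8 / 11.90 = 8.050 mg/L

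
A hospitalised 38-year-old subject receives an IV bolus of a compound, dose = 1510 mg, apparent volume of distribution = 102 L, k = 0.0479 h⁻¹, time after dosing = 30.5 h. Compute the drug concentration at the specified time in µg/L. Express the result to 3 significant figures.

3430 µg/L

C₀ = Dose / Vd = 1510 / 102 = 14.80 mg/L
C = C₀ · e^(−k·t) = 14.80 × e^(−0.04790 × 30.5)
  = 14.80 × 0.2320 = 3.434 mg/L
Convert: 3.434 mg/L × 1000 = 3434 µg/L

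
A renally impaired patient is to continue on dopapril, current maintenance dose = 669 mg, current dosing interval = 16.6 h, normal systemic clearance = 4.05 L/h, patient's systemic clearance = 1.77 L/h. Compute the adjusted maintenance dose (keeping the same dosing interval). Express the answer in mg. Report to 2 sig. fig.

To keep the same average steady-state level, dosing rate must scale with clearance.
CL ratio = 1.77 / 4.05 = 0.4370
New dose (same interval) = 669 × 0.4370 = 292.4 mg

290 mg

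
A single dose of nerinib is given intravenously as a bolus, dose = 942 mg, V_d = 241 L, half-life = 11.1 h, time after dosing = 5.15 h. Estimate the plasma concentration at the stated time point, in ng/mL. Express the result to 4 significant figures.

C₀ = Dose / Vd = 942.0 / 241 = 3.909 mg/L
k = ln2 / t½ = 0.693147 / 11.1 = 0.06245 h⁻¹
C = C₀ · e^(−k·t) = 3.909 × e^(−0.06245 × 5.15)
  = 3.909 × 0.7250 = 2.834 mg/L
Convert: 2.834 mg/L × 1000 = 2834 ng/mL

2834 ng/mL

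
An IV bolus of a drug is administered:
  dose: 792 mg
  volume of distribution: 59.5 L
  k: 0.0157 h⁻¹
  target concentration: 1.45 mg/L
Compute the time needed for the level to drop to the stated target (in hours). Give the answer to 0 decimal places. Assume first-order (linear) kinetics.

C₀ = Dose / Vd = 792.0 / 59.5 = 13.31 mg/L
t = ln(C₀ / C) / k = ln(13.31 / 1.45) / 0.01570
  = ln(9.179) / 0.01570 = 2.217 / 0.01570 = 141.2 h

141 h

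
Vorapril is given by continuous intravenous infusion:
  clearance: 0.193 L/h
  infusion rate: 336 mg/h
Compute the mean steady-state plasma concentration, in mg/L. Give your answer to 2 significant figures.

At steady state Css = R₀ / CL = 336 / 0.1930 = 1741 mg/L

1700 mg/L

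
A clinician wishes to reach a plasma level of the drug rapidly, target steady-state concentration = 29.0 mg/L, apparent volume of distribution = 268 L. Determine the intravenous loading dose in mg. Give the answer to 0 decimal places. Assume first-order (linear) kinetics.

7772 mg

LD = Css × Vd = 29.0 × 268 = 7772 mg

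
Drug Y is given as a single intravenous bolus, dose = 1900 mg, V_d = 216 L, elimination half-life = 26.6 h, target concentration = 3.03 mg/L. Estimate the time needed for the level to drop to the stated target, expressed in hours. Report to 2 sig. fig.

41 h

C₀ = Dose / Vd = 1900 / 216 = 8.796 mg/L
k = ln2 / t½ = 0.693147 / 26.6 = 0.02606 h⁻¹
t = ln(C₀ / C) / k = ln(8.796 / 3.03) / 0.02606
  = ln(2.903) / 0.02606 = 1.066 / 0.02606 = 40.91 h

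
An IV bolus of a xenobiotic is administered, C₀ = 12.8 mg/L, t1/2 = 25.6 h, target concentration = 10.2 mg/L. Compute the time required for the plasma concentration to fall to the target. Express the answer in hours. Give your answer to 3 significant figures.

8.39 h

k = ln2 / t½ = 0.693147 / 25.6 = 0.02708 h⁻¹
t = ln(C₀ / C) / k = ln(12.80 / 10.2) / 0.02708
  = ln(1.255) / 0.02708 = 0.2271 / 0.02708 = 8.386 h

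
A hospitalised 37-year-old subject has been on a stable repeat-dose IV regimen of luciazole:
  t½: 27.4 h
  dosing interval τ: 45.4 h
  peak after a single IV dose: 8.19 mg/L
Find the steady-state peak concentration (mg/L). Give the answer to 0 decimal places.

k = ln2 / t½ = 0.693147 / 27.4 = 0.02530 h⁻¹
e^(−kτ) = e^(−0.02530 × 45.4) = 0.3171
Accumulation ratio R = 1 / (1 − e^(−kτ)) = 1 / (1 − 0.3171) = 1.464
Steady-state peak = C₀ × R = 8.19 × 1.464 = 11.99 mg/L

12 mg/L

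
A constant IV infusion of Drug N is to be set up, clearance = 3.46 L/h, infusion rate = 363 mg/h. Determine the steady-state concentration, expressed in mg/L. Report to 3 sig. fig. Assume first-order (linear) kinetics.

At steady state Css = R₀ / CL = 363 / 3.460 = 104.9 mg/L

105 mg/L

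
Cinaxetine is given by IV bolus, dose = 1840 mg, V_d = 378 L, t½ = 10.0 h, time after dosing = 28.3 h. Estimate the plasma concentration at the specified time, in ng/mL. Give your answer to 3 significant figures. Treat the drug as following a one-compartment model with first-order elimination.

685 ng/mL

C₀ = Dose / Vd = 1840 / 378 = 4.868 mg/L
k = ln2 / t½ = 0.693147 / 10.0 = 0.06931 h⁻¹
C = C₀ · e^(−k·t) = 4.868 × e^(−0.06931 × 28.3)
  = 4.868 × 0.1407 = 0.6849 mg/L
Convert: 0.6849 mg/L × 1000 = 684.9 ng/mL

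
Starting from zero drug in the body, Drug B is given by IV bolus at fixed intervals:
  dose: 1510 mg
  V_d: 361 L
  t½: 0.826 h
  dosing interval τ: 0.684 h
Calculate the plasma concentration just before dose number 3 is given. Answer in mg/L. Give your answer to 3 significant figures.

C₀ per dose = Dose / Vd = 1510 / 361 = 4.183 mg/L
k = ln2 / t½ = 0.693147 / 0.826 = 0.8392 h⁻¹
Fraction remaining after one interval: r = e^(−kτ) = e^(−0.8392 × 0.684) = 0.5633
Before dose 3, 2 doses have been given (aged 1τ, 2τ).
C_trough = C₀ × (r + r²) = 4.183 × (0.5633 + 0.3173) = 3.684 mg/L

3.68 mg/L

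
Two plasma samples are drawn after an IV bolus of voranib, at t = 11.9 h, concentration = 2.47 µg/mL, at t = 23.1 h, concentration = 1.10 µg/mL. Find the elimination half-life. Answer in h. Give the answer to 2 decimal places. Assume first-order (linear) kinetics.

9.60 h

k = ln(C₁/C₂) / (t₂ − t₁) = ln(2.47/1.10) / (23.1 − 11.9)
  = 0.8089 / 11.20 = 0.07222 h⁻¹
t½ = ln2 / k = 0.693147 / 0.07222 = 9.598 h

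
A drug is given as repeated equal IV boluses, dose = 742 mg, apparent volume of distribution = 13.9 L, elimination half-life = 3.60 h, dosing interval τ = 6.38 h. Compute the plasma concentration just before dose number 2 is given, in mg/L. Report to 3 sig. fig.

C₀ per dose = Dose / Vd = 742 / 13.9 = 53.38 mg/L
k = ln2 / t½ = 0.693147 / 3.60 = 0.1925 h⁻¹
Fraction remaining after one interval: r = e^(−kτ) = e^(−0.1925 × 6.38) = 0.2928
Before dose 2, 1 dose has been given (aged 1τ).
C_trough = C₀ × r = 53.38 × 0.2928 = 15.63 mg/L

15.6 mg/L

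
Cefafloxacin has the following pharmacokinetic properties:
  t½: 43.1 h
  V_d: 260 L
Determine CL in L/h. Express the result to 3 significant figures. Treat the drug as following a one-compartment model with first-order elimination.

4.18 L/h

k = ln2 / t½ = 0.693147 / 43.1 = 0.01608 h⁻¹
CL = k × Vd = 0.01608 × 260 = 4.181 L/h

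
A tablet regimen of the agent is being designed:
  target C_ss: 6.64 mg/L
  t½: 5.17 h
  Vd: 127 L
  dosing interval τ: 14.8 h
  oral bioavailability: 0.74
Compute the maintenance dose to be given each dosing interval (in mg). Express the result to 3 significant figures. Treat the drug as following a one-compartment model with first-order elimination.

k = ln2 / t½ = 0.693147 / 5.17 = 0.1341 h⁻¹
CL = k × Vd = 0.1341 × 127 = 17.03 L/h
At steady state, F × (Dose/τ) = Css × CL.
Dose = Css × CL × τ / F = 6.64 × 17.03 × 14.8 / 0.74 = 2262 mg

2260 mg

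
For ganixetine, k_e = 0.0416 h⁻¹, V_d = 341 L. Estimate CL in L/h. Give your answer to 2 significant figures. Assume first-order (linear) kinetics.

CL = k × Vd = 0.0416 × 341 = 14.19 L/h

14 L/h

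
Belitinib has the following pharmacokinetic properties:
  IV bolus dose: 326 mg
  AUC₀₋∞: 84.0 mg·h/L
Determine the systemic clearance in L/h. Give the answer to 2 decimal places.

3.88 L/h

CL = Dose / AUC = 326 / 84.0 = 3.881 L/h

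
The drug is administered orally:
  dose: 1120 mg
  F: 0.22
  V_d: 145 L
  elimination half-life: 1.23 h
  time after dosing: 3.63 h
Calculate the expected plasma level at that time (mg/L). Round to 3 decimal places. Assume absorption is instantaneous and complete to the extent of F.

Amount reaching circulation = F × Dose = 0.22 × 1120 = 246.4 mg
C₀ = F·Dose / Vd = 246.4 / 145 = 1.699 mg/L
k = ln2 / t½ = 0.693147 / 1.23 = 0.5635 h⁻¹
C = C₀ · e^(−k·t) = 1.699 × e^(−0.5635 × 3.63)
  = 1.699 × 0.1293 = 0.2197 mg/L

0.220 mg/L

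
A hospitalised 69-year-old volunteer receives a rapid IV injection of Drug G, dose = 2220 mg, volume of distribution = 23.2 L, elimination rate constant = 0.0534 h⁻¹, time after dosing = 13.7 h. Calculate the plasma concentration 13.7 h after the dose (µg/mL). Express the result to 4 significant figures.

C₀ = Dose / Vd = 2220 / 23.2 = 95.69 mg/L
C = C₀ · e^(−k·t) = 95.69 × e^(−0.05340 × 13.7)
  = 95.69 × 0.4811 = 46.04 mg/L
(46.04 mg/L = 46.04 µg/mL)

46.04 µg/mL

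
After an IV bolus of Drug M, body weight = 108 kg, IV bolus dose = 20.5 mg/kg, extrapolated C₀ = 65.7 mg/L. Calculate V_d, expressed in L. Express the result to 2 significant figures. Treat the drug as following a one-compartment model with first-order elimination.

Dose = 20.5 × 108 = 2214 mg
Vd = Dose / C₀ = 2214 / 65.7 = 33.70 L

34 L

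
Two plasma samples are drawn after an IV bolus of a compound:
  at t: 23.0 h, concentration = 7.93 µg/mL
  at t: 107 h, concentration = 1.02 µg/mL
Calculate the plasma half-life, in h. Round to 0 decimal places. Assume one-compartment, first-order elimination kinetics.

28 h

k = ln(C₁/C₂) / (t₂ − t₁) = ln(7.93/1.02) / (107 − 23.0)
  = 2.051 / 84.00 = 0.02442 h⁻¹
t½ = ln2 / k = 0.693147 / 0.02442 = 28.38 h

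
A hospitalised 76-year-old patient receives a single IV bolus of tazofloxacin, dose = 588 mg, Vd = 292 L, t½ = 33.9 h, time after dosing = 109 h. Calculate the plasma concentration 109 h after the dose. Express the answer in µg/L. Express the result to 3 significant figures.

217 µg/L

C₀ = Dose / Vd = 588.0 / 292 = 2.014 mg/L
k = ln2 / t½ = 0.693147 / 33.9 = 0.02045 h⁻¹
C = C₀ · e^(−k·t) = 2.014 × e^(−0.02045 × 109)
  = 2.014 × 0.1076 = 0.2167 mg/L
Convert: 0.2167 mg/L × 1000 = 216.7 µg/L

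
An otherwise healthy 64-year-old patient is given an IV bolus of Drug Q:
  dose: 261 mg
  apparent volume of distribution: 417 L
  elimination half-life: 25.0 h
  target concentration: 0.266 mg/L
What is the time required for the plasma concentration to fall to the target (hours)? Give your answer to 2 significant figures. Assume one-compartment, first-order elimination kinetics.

31 h

C₀ = Dose / Vd = 261.0 / 417 = 0.6259 mg/L
k = ln2 / t½ = 0.693147 / 25.0 = 0.02773 h⁻¹
t = ln(C₀ / C) / k = ln(0.6259 / 0.266) / 0.02773
  = ln(2.353) / 0.02773 = 0.8557 / 0.02773 = 30.86 h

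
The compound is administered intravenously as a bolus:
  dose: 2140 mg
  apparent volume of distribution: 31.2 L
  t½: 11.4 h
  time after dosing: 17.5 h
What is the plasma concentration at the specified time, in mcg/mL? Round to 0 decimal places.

C₀ = Dose / Vd = 2140 / 31.2 = 68.59 mg/L
k = ln2 / t½ = 0.693147 / 11.4 = 0.06080 h⁻¹
C = C₀ · e^(−k·t) = 68.59 × e^(−0.06080 × 17.5)
  = 68.59 × 0.3451 = 23.67 mg/L
(23.67 mg/L = 23.67 mcg/mL)

24 mcg/mL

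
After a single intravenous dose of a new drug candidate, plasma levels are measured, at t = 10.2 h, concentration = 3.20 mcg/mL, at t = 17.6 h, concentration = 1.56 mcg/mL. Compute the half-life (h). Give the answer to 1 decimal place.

7.1 h

k = ln(C₁/C₂) / (t₂ − t₁) = ln(3.20/1.56) / (17.6 − 10.2)
  = 0.7185 / 7.400 = 0.09709 h⁻¹
t½ = ln2 / k = 0.693147 / 0.09709 = 7.139 h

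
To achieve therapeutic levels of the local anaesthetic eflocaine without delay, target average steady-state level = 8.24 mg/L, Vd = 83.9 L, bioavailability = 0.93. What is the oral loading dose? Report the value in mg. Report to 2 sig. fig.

LD = Css × Vd / F = 8.24 × 83.9 / 0.93 = 743.4 mg

740 mg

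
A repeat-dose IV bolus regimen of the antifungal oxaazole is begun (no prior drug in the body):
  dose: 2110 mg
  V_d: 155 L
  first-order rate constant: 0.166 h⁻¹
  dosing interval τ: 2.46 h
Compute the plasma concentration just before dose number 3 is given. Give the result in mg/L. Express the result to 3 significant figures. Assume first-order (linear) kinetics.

C₀ per dose = Dose / Vd = 2110 / 155 = 13.61 mg/L
Fraction remaining after one interval: r = e^(−kτ) = e^(−0.1660 × 2.46) = 0.6647
Before dose 3, 2 doses have been given (aged 1τ, 2τ).
C_trough = C₀ × (r + r²) = 13.61 × (0.6647 + 0.4418) = 15.06 mg/L

15.1 mg/L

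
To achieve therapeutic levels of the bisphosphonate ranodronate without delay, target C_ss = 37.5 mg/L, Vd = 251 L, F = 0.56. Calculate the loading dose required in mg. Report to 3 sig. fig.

16800 mg

LD = Css × Vd / F = 37.5 × 251 / 0.56 = 16810 mg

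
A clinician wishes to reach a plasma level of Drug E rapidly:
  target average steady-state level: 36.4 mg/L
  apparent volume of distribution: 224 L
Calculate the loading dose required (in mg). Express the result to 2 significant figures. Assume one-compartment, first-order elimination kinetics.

8200 mg

LD = Css × Vd = 36.4 × 224 = 8154 mg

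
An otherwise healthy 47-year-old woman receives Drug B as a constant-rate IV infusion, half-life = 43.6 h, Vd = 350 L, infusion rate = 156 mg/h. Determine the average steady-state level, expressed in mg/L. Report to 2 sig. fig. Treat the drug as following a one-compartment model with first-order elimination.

k = ln2 / t½ = 0.693147 / 43.6 = 0.01590 h⁻¹
CL = k × Vd = 0.01590 × 350 = 5.565 L/h
At steady state Css = R₀ / CL = 156 / 5.565 = 28.03 mg/L

28 mg/L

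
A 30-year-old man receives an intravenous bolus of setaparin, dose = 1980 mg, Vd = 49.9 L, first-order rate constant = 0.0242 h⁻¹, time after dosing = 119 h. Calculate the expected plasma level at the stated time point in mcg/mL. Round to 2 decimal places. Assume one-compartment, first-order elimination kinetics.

C₀ = Dose / Vd = 1980 / 49.9 = 39.68 mg/L
C = C₀ · e^(−k·t) = 39.68 × e^(−0.02420 × 119)
  = 39.68 × 0.05615 = 2.228 mg/L
(2.228 mg/L = 2.228 mcg/mL)

2.23 mcg/mL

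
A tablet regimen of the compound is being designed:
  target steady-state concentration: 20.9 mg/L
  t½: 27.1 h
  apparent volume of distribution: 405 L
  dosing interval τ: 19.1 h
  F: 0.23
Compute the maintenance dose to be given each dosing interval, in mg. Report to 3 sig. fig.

18000 mg

k = ln2 / t½ = 0.693147 / 27.1 = 0.02558 h⁻¹
CL = k × Vd = 0.02558 × 405 = 10.36 L/h
At steady state, F × (Dose/τ) = Css × CL.
Dose = Css × CL × τ / F = 20.9 × 10.36 × 19.1 / 0.23 = 17980 mg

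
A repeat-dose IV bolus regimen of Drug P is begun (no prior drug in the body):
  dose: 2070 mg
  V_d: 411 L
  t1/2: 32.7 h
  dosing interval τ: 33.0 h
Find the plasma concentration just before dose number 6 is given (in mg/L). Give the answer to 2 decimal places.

C₀ per dose = Dose / Vd = 2070 / 411 = 5.036 mg/L
k = ln2 / t½ = 0.693147 / 32.7 = 0.02120 h⁻¹
Fraction remaining after one interval: r = e^(−kτ) = e^(−0.02120 × 33.0) = 0.4968
Before dose 6, 5 doses have been given (aged 1τ, 2τ, 3τ, 4τ, 5τ).
C_trough = C₀ × (r + r² + … + r^5) = C₀ × r(1−r^5)/(1−r)
        = 5.036 × 0.4968 × (1 − 0.03026) / (1 − 0.4968) = 4.821 mg/L

4.82 mg/L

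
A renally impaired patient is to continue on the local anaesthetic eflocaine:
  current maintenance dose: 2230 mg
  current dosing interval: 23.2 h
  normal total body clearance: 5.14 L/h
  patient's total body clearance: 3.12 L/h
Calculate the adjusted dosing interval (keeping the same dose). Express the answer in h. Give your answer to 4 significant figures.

To keep the same average steady-state level, dosing rate must scale with clearance.
CL ratio = 3.12 / 5.14 = 0.6070
New interval (same dose) = 23.2 / 0.6070 = 38.22 h

38.22 h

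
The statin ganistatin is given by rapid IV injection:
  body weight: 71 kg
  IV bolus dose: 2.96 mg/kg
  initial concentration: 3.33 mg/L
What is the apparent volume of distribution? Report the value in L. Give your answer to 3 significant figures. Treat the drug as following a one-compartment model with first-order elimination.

63.1 L

Dose = 2.96 × 71 = 210.2 mg
Vd = Dose / C₀ = 210.2 / 3.33 = 63.12 L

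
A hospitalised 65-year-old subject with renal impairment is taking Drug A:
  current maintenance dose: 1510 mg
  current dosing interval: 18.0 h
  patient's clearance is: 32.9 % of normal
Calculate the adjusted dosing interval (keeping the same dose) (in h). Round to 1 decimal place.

To keep the same average steady-state level, dosing rate must scale with clearance.
CL ratio = 32.9 / 100 = 0.3290
New interval (same dose) = 18.0 / 0.3290 = 54.71 h

54.7 h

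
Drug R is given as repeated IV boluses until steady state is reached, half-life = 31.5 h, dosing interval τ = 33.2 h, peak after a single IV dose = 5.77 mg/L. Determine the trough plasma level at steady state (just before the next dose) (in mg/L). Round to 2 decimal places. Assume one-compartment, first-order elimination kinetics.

5.36 mg/L

k = ln2 / t½ = 0.693147 / 31.5 = 0.02200 h⁻¹
e^(−kτ) = e^(−0.02200 × 33.2) = 0.4817
Accumulation ratio R = 1 / (1 − e^(−kτ)) = 1 / (1 − 0.4817) = 1.929
Steady-state trough = C₀ × R × e^(−kτ) = 5.77 × 1.929 × 0.4817 = 5.361 mg/L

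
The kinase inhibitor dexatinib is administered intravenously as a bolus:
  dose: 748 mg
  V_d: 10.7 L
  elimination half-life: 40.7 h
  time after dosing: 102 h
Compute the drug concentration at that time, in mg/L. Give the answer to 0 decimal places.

C₀ = Dose / Vd = 748.0 / 10.7 = 69.91 mg/L
k = ln2 / t½ = 0.693147 / 40.7 = 0.01703 h⁻¹
C = C₀ · e^(−k·t) = 69.91 × e^(−0.01703 × 102)
  = 69.91 × 0.1760 = 12.30 mg/L

12 mg/L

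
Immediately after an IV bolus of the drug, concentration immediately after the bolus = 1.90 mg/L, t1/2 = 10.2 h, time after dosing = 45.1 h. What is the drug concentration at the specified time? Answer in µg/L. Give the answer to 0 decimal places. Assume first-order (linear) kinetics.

89 µg/L

k = ln2 / t½ = 0.693147 / 10.2 = 0.06796 h⁻¹
C = C₀ · e^(−k·t) = 1.900 × e^(−0.06796 × 45.1)
  = 1.900 × 0.04665 = 0.08864 mg/L
Convert: 0.08864 mg/L × 1000 = 88.64 µg/L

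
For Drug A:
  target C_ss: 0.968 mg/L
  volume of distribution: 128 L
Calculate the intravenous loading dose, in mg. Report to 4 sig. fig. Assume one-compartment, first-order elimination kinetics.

LD = Css × Vd = 0.968 × 128 = 123.9 mg

123.9 mg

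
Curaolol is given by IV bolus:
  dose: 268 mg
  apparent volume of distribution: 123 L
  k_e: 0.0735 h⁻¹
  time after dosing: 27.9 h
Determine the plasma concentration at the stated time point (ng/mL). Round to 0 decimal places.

280 ng/mL

C₀ = Dose / Vd = 268.0 / 123 = 2.179 mg/L
C = C₀ · e^(−k·t) = 2.179 × e^(−0.07350 × 27.9)
  = 2.179 × 0.1287 = 0.2804 mg/L
Convert: 0.2804 mg/L × 1000 = 280.4 ng/mL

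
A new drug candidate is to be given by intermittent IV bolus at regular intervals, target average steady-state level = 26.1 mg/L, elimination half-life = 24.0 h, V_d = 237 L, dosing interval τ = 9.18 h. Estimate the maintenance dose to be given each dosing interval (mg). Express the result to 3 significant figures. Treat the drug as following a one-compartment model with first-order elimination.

k = ln2 / t½ = 0.693147 / 24.0 = 0.02888 h⁻¹
CL = k × Vd = 0.02888 × 237 = 6.845 L/h
At steady state, Dose/τ = Css × CL.
Dose = Css × CL × τ = 26.1 × 6.845 × 9.18 = 1640 mg

1640 mg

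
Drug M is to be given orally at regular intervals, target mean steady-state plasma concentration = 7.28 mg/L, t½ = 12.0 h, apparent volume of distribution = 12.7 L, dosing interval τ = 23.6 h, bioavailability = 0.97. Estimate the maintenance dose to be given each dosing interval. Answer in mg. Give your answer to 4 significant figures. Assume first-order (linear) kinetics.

129.9 mg

k = ln2 / t½ = 0.693147 / 12.0 = 0.05776 h⁻¹
CL = k × Vd = 0.05776 × 12.7 = 0.7336 L/h
At steady state, F × (Dose/τ) = Css × CL.
Dose = Css × CL × τ / F = 7.28 × 0.7336 × 23.6 / 0.97 = 129.9 mg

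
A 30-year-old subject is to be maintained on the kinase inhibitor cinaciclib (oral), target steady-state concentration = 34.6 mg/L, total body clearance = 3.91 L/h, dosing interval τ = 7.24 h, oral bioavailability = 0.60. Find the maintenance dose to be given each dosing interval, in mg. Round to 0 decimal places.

1632 mg

At steady state, F × (Dose/τ) = Css × CL.
Dose = Css × CL × τ / F = 34.6 × 3.910 × 7.24 / 0.60 = 1632 mg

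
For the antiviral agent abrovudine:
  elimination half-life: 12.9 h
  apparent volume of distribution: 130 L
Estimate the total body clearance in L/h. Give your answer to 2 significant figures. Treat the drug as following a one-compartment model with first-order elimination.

k = ln2 / t½ = 0.693147 / 12.9 = 0.05373 h⁻¹
CL = k × Vd = 0.05373 × 130 = 6.985 L/h

7.0 L/h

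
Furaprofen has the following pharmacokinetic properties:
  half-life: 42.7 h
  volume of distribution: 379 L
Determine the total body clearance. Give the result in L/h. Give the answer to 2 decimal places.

k = ln2 / t½ = 0.693147 / 42.7 = 0.01623 h⁻¹
CL = k × Vd = 0.01623 × 379 = 6.151 L/h

6.15 L/h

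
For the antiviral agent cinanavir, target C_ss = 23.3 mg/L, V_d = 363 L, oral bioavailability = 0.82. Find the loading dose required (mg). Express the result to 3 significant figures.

LD = Css × Vd / F = 23.3 × 363 / 0.82 = 10310 mg

10300 mg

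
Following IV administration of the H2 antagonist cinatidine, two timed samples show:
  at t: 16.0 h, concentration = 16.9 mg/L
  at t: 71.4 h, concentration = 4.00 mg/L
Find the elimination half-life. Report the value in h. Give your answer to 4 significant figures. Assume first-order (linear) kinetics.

26.65 h

k = ln(C₁/C₂) / (t₂ − t₁) = ln(16.9/4.00) / (71.4 − 16.0)
  = 1.441 / 55.40 = 0.02601 h⁻¹
t½ = ln2 / k = 0.693147 / 0.02601 = 26.65 h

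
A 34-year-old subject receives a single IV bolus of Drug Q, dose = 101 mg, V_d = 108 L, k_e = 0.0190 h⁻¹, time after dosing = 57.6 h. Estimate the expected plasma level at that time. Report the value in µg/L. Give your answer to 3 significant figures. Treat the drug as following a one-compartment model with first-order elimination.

C₀ = Dose / Vd = 101.0 / 108 = 0.9352 mg/L
C = C₀ · e^(−k·t) = 0.9352 × e^(−0.01900 × 57.6)
  = 0.9352 × 0.3347 = 0.3130 mg/L
Convert: 0.3130 mg/L × 1000 = 313.0 µg/L

313 µg/L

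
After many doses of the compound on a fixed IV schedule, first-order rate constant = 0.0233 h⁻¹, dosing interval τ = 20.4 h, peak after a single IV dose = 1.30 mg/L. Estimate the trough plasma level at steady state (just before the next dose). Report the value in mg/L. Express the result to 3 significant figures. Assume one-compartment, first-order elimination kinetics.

e^(−kτ) = e^(−0.02330 × 20.4) = 0.6217
Accumulation ratio R = 1 / (1 − e^(−kτ)) = 1 / (1 − 0.6217) = 2.643
Steady-state trough = C₀ × R × e^(−kτ) = 1.30 × 2.643 × 0.6217 = 2.136 mg/L

2.14 mg/L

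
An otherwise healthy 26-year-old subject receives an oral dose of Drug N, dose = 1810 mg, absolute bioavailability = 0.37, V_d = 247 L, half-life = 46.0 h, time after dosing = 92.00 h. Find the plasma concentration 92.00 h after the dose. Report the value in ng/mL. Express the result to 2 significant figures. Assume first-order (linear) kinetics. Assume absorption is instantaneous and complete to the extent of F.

680 ng/mL

Amount reaching circulation = F × Dose = 0.37 × 1810 = 669.7 mg
C₀ = F·Dose / Vd = 669.7 / 247 = 2.711 mg/L
k = ln2 / t½ = 0.693147 / 46.0 = 0.01507 h⁻¹
t / t½ = 92.00 / 46.0 = 2 half-lives
C = C₀ × (1/2)^2 = 2.711 × 0.2500 = 0.6778 mg/L
Convert: 0.6778 mg/L × 1000 = 677.8 ng/mL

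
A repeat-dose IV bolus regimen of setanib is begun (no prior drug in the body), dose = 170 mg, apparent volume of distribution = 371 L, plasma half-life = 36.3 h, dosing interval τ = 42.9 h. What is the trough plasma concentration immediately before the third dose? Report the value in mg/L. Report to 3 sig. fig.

0.291 mg/L

C₀ per dose = Dose / Vd = 170 / 371 = 0.4582 mg/L
k = ln2 / t½ = 0.693147 / 36.3 = 0.01909 h⁻¹
Fraction remaining after one interval: r = e^(−kτ) = e^(−0.01909 × 42.9) = 0.4409
Before dose 3, 2 doses have been given (aged 1τ, 2τ).
C_trough = C₀ × (r + r²) = 0.4582 × (0.4409 + 0.1944) = 0.2911 mg/L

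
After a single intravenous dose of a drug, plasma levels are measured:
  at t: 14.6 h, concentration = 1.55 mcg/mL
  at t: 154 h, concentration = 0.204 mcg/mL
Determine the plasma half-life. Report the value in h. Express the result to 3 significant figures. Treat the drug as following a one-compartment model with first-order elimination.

k = ln(C₁/C₂) / (t₂ − t₁) = ln(1.55/0.204) / (154 − 14.6)
  = 2.028 / 139.4 = 0.01455 h⁻¹
t½ = ln2 / k = 0.693147 / 0.01455 = 47.64 h

47.6 h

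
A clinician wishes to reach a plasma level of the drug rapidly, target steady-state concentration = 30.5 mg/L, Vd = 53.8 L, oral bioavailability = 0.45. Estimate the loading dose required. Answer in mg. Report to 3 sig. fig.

LD = Css × Vd / F = 30.5 × 53.8 / 0.45 = 3646 mg

3650 mg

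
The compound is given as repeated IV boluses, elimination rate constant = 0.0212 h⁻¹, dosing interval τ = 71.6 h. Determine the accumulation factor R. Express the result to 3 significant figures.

e^(−kτ) = e^(−0.02120 × 71.6) = 0.2192
Accumulation ratio R = 1 / (1 − e^(−kτ)) = 1 / (1 − 0.2192) = 1.281

1.28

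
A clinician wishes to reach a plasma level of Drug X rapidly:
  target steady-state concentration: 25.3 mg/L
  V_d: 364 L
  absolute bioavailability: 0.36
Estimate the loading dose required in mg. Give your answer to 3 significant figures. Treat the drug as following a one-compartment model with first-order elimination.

25600 mg

LD = Css × Vd / F = 25.3 × 364 / 0.36 = 25580 mg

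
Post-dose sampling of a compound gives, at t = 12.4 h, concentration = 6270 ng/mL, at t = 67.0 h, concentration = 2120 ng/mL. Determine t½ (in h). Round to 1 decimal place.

k = ln(C₁/C₂) / (t₂ − t₁) = ln(6270/2120) / (67.0 − 12.4)
  = 1.084 / 54.60 = 0.01985 h⁻¹
t½ = ln2 / k = 0.693147 / 0.01985 = 34.92 h

34.9 h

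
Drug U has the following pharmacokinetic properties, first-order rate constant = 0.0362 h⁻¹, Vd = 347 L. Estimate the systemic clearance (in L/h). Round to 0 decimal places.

13 L/h

CL = k × Vd = 0.0362 × 347 = 12.56 L/h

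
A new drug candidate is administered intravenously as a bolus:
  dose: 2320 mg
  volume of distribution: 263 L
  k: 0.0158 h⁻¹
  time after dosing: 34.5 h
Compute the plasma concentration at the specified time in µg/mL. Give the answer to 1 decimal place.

5.1 µg/mL

C₀ = Dose / Vd = 2320 / 263 = 8.821 mg/L
C = C₀ · e^(−k·t) = 8.821 × e^(−0.01580 × 34.5)
  = 8.821 × 0.5798 = 5.114 mg/L
(5.114 mg/L = 5.114 µg/mL)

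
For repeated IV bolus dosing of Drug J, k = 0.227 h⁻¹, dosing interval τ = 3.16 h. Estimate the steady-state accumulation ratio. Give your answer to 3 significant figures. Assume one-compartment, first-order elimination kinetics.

e^(−kτ) = e^(−0.2270 × 3.16) = 0.4881
Accumulation ratio R = 1 / (1 − e^(−kτ)) = 1 / (1 − 0.4881) = 1.954

1.95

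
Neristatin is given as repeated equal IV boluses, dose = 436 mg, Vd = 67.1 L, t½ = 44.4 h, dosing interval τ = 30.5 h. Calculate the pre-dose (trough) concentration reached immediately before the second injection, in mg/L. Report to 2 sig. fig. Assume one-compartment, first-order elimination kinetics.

C₀ per dose = Dose / Vd = 436 / 67.1 = 6.498 mg/L
k = ln2 / t½ = 0.693147 / 44.4 = 0.01561 h⁻¹
Fraction remaining after one interval: r = e^(−kτ) = e^(−0.01561 × 30.5) = 0.6212
Before dose 2, 1 dose has been given (aged 1τ).
C_trough = C₀ × r = 6.498 × 0.6212 = 4.037 mg/L

4.0 mg/L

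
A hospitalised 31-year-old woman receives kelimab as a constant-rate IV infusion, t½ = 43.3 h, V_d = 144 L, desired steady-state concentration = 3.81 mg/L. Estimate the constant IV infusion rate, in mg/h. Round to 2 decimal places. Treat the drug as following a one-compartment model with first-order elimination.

8.78 mg/h

k = ln2 / t½ = 0.693147 / 43.3 = 0.01601 h⁻¹
CL = k × Vd = 0.01601 × 144 = 2.305 L/h
At steady state, infusion rate R₀ = Css × CL = 3.81 × 2.305 = 8.782 mg/h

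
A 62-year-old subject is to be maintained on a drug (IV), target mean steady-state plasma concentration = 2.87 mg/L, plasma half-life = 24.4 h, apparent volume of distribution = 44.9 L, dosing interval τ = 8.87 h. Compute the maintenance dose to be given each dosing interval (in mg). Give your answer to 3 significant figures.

32.5 mg

k = ln2 / t½ = 0.693147 / 24.4 = 0.02841 h⁻¹
CL = k × Vd = 0.02841 × 44.9 = 1.276 L/h
At steady state, Dose/τ = Css × CL.
Dose = Css × CL × τ = 2.87 × 1.276 × 8.87 = 32.48 mg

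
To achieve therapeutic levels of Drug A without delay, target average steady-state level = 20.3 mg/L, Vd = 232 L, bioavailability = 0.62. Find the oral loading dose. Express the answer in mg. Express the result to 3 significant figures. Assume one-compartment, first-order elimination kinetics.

7600 mg

LD = Css × Vd / F = 20.3 × 232 / 0.62 = 7596 mg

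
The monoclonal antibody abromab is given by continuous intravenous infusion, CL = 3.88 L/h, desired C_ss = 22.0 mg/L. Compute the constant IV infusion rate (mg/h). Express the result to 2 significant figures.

85 mg/h

At steady state, infusion rate R₀ = Css × CL = 22.0 × 3.880 = 85.36 mg/h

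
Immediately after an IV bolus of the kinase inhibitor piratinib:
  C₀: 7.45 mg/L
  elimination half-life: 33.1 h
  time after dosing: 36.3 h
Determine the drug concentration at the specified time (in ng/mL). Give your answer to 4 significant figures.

3484 ng/mL

k = ln2 / t½ = 0.693147 / 33.1 = 0.02094 h⁻¹
C = C₀ · e^(−k·t) = 7.450 × e^(−0.02094 × 36.3)
  = 7.450 × 0.4676 = 3.484 mg/L
Convert: 3.484 mg/L × 1000 = 3484 ng/mL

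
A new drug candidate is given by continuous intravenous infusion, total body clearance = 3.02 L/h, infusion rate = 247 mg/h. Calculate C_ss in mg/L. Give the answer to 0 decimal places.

82 mg/L

At steady state Css = R₀ / CL = 247 / 3.020 = 81.79 mg/L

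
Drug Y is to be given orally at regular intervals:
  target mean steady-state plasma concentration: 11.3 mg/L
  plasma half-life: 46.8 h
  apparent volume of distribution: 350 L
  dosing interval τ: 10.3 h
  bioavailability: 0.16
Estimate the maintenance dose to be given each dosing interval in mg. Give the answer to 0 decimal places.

3771 mg

k = ln2 / t½ = 0.693147 / 46.8 = 0.01481 h⁻¹
CL = k × Vd = 0.01481 × 350 = 5.184 L/h
At steady state, F × (Dose/τ) = Css × CL.
Dose = Css × CL × τ / F = 11.3 × 5.184 × 10.3 / 0.16 = 3771 mg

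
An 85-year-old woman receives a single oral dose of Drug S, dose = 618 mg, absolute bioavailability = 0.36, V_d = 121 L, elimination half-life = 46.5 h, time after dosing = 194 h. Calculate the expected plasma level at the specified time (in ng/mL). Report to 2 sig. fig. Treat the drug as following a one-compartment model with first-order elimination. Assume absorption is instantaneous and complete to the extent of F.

Amount reaching circulation = F × Dose = 0.36 × 618.0 = 222.5 mg
C₀ = F·Dose / Vd = 222.5 / 121 = 1.839 mg/L
k = ln2 / t½ = 0.693147 / 46.5 = 0.01491 h⁻¹
C = C₀ · e^(−k·t) = 1.839 × e^(−0.01491 × 194)
  = 1.839 × 0.05544 = 0.1020 mg/L
Convert: 0.1020 mg/L × 1000 = 102.0 ng/mL

100 ng/mL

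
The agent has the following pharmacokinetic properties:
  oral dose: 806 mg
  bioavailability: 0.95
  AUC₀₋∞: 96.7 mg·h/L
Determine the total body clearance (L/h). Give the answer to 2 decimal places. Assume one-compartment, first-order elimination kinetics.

CL = F·Dose / AUC = 0.95 × 806 / 96.7 = 7.918 L/h

7.92 L/h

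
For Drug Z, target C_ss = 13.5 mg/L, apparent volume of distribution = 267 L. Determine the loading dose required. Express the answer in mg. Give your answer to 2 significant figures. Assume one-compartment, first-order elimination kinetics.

LD = Css × Vd = 13.5 × 267 = 3605 mg

3600 mg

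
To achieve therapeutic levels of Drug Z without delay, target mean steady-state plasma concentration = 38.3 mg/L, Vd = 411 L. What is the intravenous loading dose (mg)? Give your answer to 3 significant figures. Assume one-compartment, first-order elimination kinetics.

LD = Css × Vd = 38.3 × 411 = 15740 mg

15700 mg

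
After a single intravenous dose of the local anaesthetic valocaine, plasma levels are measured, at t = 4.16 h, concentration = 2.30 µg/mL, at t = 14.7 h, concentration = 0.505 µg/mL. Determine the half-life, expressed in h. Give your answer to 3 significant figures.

4.82 h

k = ln(C₁/C₂) / (t₂ − t₁) = ln(2.30/0.505) / (14.7 − 4.16)
  = 1.516 / 10.54 = 0.1438 h⁻¹
t½ = ln2 / k = 0.693147 / 0.1438 = 4.820 h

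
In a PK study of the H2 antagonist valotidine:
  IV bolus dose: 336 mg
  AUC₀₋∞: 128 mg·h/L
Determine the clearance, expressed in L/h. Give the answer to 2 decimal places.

CL = Dose / AUC = 336 / 128 = 2.625 L/h

2.63 L/h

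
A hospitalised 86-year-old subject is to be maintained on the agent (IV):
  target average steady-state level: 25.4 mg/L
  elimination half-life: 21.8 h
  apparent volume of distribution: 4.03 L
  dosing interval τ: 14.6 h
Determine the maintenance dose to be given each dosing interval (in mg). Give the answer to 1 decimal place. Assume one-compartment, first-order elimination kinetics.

47.5 mg

k = ln2 / t½ = 0.693147 / 21.8 = 0.03180 h⁻¹
CL = k × Vd = 0.03180 × 4.03 = 0.1282 L/h
At steady state, Dose/τ = Css × CL.
Dose = Css × CL × τ = 25.4 × 0.1282 × 14.6 = 47.54 mg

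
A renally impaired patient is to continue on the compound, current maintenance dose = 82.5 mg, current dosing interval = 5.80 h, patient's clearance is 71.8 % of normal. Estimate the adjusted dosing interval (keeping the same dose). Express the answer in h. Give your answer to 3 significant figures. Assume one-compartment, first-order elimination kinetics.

To keep the same average steady-state level, dosing rate must scale with clearance.
CL ratio = 71.8 / 100 = 0.7180
New interval (same dose) = 5.80 / 0.7180 = 8.078 h

8.08 h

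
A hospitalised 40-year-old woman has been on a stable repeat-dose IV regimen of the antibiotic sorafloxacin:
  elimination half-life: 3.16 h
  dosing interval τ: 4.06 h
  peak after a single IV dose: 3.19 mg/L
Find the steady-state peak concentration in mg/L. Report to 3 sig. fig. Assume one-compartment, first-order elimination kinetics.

k = ln2 / t½ = 0.693147 / 3.16 = 0.2194 h⁻¹
e^(−kτ) = e^(−0.2194 × 4.06) = 0.4103
Accumulation ratio R = 1 / (1 − e^(−kτ)) = 1 / (1 − 0.4103) = 1.696
Steady-state peak = C₀ × R = 3.19 × 1.696 = 5.410 mg/L

5.41 mg/L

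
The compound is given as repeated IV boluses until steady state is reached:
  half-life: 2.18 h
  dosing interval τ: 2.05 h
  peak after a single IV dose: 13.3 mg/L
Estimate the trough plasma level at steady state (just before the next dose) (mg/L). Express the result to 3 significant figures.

14.5 mg/L

k = ln2 / t½ = 0.693147 / 2.18 = 0.3180 h⁻¹
e^(−kτ) = e^(−0.3180 × 2.05) = 0.5211
Accumulation ratio R = 1 / (1 − e^(−kτ)) = 1 / (1 − 0.5211) = 2.088
Steady-state trough = C₀ × R × e^(−kτ) = 13.3 × 2.088 × 0.5211 = 14.47 mg/L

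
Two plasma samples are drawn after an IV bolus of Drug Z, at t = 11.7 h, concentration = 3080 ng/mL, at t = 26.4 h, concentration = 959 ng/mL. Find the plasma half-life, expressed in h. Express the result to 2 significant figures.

8.7 h

k = ln(C₁/C₂) / (t₂ − t₁) = ln(3080/959) / (26.4 − 11.7)
  = 1.167 / 14.70 = 0.07939 h⁻¹
t½ = ln2 / k = 0.693147 / 0.07939 = 8.731 h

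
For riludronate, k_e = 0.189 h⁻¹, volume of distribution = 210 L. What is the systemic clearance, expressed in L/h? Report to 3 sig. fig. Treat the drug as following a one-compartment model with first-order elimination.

39.7 L/h

CL = k × Vd = 0.189 × 210 = 39.69 L/h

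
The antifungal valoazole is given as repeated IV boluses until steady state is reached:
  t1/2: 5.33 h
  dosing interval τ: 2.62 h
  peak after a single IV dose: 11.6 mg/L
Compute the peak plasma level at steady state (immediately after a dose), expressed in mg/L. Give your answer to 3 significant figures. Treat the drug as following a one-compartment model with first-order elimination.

40.2 mg/L

k = ln2 / t½ = 0.693147 / 5.33 = 0.1300 h⁻¹
e^(−kτ) = e^(−0.1300 × 2.62) = 0.7113
Accumulation ratio R = 1 / (1 − e^(−kτ)) = 1 / (1 − 0.7113) = 3.464
Steady-state peak = C₀ × R = 11.6 × 3.464 = 40.18 mg/L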